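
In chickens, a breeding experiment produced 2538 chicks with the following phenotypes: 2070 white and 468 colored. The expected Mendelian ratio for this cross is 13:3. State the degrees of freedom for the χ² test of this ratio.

1

A goodness-of-fit test with 2 phenotype classes has df = 2 − 1 = 1.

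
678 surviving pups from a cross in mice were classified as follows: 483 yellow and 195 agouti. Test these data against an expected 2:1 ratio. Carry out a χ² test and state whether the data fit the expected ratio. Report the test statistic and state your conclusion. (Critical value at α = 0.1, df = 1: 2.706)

Expected counts for N = 678 under a 2:1 ratio (total parts = 3):
  yellow: 678 × 2/3 = 452
  agouti: 678 × 1/3 = 226
χ² = Σ (O − E)² / E
  yellow: (483 − 452)² / 452 = 2.1261
  agouti: (195 − 226)² / 226 = 4.2522
χ² = 2.1261 + 4.2522 = 6.3783 ≈ 6.378
Degrees of freedom = 2 − 1 = 1; critical value at α = 0.1 is 2.706.
Since 6.378 > 2.706, we reject the null hypothesis — the data do not fit the 2:1 ratio.

6.378; not consistent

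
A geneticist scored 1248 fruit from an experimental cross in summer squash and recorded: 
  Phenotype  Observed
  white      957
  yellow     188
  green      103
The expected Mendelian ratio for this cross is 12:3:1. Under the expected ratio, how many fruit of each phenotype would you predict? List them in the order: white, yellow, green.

Total ratio parts = 16. Expected numbers out of 1248:
  white: 1248 × 12/16 = 936
  yellow: 1248 × 3/16 = 234
  green: 1248 × 1/16 = 78

936, 234, 78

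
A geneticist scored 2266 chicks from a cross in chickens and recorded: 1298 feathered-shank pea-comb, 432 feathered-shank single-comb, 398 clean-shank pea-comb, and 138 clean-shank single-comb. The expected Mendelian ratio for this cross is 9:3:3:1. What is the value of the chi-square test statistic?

2.341

Expected counts for N = 2266 under a 9:3:3:1 ratio (total parts = 16):
  feathered-shank pea-comb: 2266 × 9/16 = 1274.625
  feathered-shank single-comb: 2266 × 3/16 = 424.875
  clean-shank pea-comb: 2266 × 3/16 = 424.875
  clean-shank single-comb: 2266 × 1/16 = 141.625
χ² = Σ (O − E)² / E
  feathered-shank pea-comb: (1298 − 1274.625)² / 1274.625 = 0.4287
  feathered-shank single-comb: (432 − 424.875)² / 424.875 = 0.1195
  clean-shank pea-comb: (398 − 424.875)² / 424.875 = 1.6999
  clean-shank single-comb: (138 − 141.625)² / 141.625 = 0.0928
χ² = 0.4287 + 0.1195 + 1.6999 + 0.0928 = 2.3409 ≈ 2.341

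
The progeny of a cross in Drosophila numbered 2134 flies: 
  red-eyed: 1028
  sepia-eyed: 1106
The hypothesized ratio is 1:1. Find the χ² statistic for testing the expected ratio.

2.851

Expected counts for N = 2134 under a 1:1 ratio (total parts = 2):
  red-eyed: 2134 × 1/2 = 1067
  sepia-eyed: 2134 × 1/2 = 1067
χ² = Σ (O − E)² / E
  red-eyed: (1028 − 1067)² / 1067 = 1.4255
  sepia-eyed: (1106 − 1067)² / 1067 = 1.4255
χ² = 1.4255 + 1.4255 = 2.851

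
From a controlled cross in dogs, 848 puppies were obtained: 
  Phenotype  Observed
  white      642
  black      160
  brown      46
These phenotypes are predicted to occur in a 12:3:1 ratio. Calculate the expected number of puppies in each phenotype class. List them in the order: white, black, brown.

636, 159, 53

Under the 12:3:1 hypothesis (Σ ratio = 16, N = 848):
  white: 848 × 12/16 = 636
  black: 848 × 3/16 = 159
  brown: 848 × 1/16 = 53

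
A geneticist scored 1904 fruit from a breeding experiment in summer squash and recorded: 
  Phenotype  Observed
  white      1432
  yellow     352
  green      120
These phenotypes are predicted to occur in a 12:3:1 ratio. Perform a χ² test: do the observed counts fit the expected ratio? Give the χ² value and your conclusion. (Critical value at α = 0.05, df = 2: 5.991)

0.090; consistent

Total ratio parts = 16. Expected numbers out of 1904:
  white: 1904 × 12/16 = 1428
  yellow: 1904 × 3/16 = 357
  green: 1904 × 1/16 = 119
χ² = Σ (O − E)² / E
  white: (1432 − 1428)² / 1428 = 0.0112
  yellow: (352 − 357)² / 357 = 0.0700
  green: (120 − 119)² / 119 = 0.0084
χ² = 0.0112 + 0.0700 + 0.0084 = 0.0896 ≈ 0.090
Degrees of freedom = 3 − 1 = 2; critical value at α = 0.05 is 5.991.
Since 0.090 < 5.991, we fail to reject the null hypothesis — the data are consistent with the 12:3:1 ratio.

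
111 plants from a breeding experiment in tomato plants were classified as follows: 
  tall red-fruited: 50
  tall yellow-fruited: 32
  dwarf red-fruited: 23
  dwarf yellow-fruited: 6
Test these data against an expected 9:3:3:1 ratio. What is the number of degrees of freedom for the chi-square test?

3

A goodness-of-fit test with 4 phenotype classes has df = 4 − 1 = 3.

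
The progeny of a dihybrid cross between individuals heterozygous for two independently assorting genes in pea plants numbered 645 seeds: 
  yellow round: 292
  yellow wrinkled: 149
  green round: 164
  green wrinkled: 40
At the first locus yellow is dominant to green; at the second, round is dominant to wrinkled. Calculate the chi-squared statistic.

35.668

A dihybrid F₂ with independent assortment and complete dominance at both loci gives a 9:3:3:1 phenotypic ratio.
Total ratio parts = 16. Expected numbers out of 645:
  yellow round: 645 × 9/16 = 362.8125
  yellow wrinkled: 645 × 3/16 = 120.9375
  green round: 645 × 3/16 = 120.9375
  green wrinkled: 645 × 1/16 = 40.3125
χ² = Σ (O − E)² / E
  yellow round: (292 − 362.8125)² / 362.8125 = 13.8209
  yellow wrinkled: (149 − 120.9375)² / 120.9375 = 6.5117
  green round: (164 − 120.9375)² / 120.9375 = 15.3334
  green wrinkled: (40 − 40.3125)² / 40.3125 = 0.0024
χ² = 13.8209 + 6.5117 + 15.3334 + 0.0024 = 35.6684 ≈ 35.668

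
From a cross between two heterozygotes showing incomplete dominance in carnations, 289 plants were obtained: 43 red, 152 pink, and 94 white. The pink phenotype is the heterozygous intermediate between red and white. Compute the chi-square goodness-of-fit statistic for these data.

18.779

With incomplete dominance, a heterozygote × heterozygote cross gives a 1:2:1 phenotypic ratio.
Total ratio parts = 4. Expected numbers out of 289:
  red: 289 × 1/4 = 72.25
  pink: 289 × 2/4 = 144.5
  white: 289 × 1/4 = 72.25
χ² = Σ (O − E)² / E
  red: (43 − 72.25)² / 72.25 = 11.8417
  pink: (152 − 144.5)² / 144.5 = 0.3893
  white: (94 − 72.25)² / 72.25 = 6.5476
χ² = 11.8417 + 0.3893 + 6.5476 = 18.7786 ≈ 18.779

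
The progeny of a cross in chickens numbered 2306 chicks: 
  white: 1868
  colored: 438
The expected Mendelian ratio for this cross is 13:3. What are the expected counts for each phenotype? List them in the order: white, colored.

1873.625, 432.375

Under the 13:3 hypothesis (Σ ratio = 16, N = 2306):
  white: 2306 × 13/16 = 1873.625
  colored: 2306 × 3/16 = 432.375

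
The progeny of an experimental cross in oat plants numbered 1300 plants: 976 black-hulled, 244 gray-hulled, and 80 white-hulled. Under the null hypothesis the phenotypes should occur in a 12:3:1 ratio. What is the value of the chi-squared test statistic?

0.021

Expected counts for N = 1300 under a 12:3:1 ratio (total parts = 16):
  black-hulled: 1300 × 12/16 = 975
  gray-hulled: 1300 × 3/16 = 243.75
  white-hulled: 1300 × 1/16 = 81.25
χ² = Σ (O − E)² / E
  black-hulled: (976 − 975)² / 975 = 0.0010
  gray-hulled: (244 − 243.75)² / 243.75 = 0.0003
  white-hulled: (80 − 81.25)² / 81.25 = 0.0192
χ² = 0.0010 + 0.0003 + 0.0192 = 0.0205 ≈ 0.021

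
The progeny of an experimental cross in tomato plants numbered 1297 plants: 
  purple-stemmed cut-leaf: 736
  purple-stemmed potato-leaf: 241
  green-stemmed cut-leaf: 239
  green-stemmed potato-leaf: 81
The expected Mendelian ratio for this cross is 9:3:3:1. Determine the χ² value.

The 9:3:3:1 ratio has 16 parts, so with N = 1297 the expected counts are:
  purple-stemmed cut-leaf: 1297 × 9/16 = 729.5625
  purple-stemmed potato-leaf: 1297 × 3/16 = 243.1875
  green-stemmed cut-leaf: 1297 × 3/16 = 243.1875
  green-stemmed potato-leaf: 1297 × 1/16 = 81.0625
χ² = Σ (O − E)² / E
  purple-stemmed cut-leaf: (736 − 729.5625)² / 729.5625 = 0.0568
  purple-stemmed potato-leaf: (241 − 243.1875)² / 243.1875 = 0.0197
  green-stemmed cut-leaf: (239 − 243.1875)² / 243.1875 = 0.0721
  green-stemmed potato-leaf: (81 − 81.0625)² / 81.0625 = 0.0000
χ² = 0.0568 + 0.0197 + 0.0721 + 0.0000 = 0.1486 ≈ 0.149

0.149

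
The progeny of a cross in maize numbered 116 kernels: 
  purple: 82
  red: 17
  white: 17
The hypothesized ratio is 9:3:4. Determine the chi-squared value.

10.303

Total ratio parts = 16. Expected numbers out of 116:
  purple: 116 × 9/16 = 65.25
  red: 116 × 3/16 = 21.75
  white: 116 × 4/16 = 29
χ² = Σ (O − E)² / E
  purple: (82 − 65.25)² / 65.25 = 4.2998
  red: (17 − 21.75)² / 21.75 = 1.0374
  white: (17 − 29)² / 29 = 4.9655
χ² = 4.2998 + 1.0374 + 4.9655 = 10.3027 ≈ 10.303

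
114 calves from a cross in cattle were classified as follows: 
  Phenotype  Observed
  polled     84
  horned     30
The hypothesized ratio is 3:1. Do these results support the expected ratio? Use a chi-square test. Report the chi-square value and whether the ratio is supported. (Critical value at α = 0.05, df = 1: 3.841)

0.105; consistent

The 3:1 ratio has 4 parts, so with N = 114 the expected counts are:
  polled: 114 × 3/4 = 85.5
  horned: 114 × 1/4 = 28.5
χ² = Σ (O − E)² / E
  polled: (84 − 85.5)² / 85.5 = 0.0263
  horned: (30 − 28.5)² / 28.5 = 0.0789
χ² = 0.0263 + 0.0789 = 0.1052 ≈ 0.105
Degrees of freedom = 2 − 1 = 1; critical value at α = 0.05 is 3.841.
Since 0.105 < 3.841, we fail to reject the null hypothesis — the data are consistent with the 3:1 ratio.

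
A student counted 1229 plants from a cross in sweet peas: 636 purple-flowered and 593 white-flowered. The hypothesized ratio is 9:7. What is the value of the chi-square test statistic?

The 9:7 ratio has 16 parts, so with N = 1229 the expected counts are:
  purple-flowered: 1229 × 9/16 = 691.3125
  white-flowered: 1229 × 7/16 = 537.6875
χ² = Σ (O − E)² / E
  purple-flowered: (636 − 691.3125)² / 691.3125 = 4.4256
  white-flowered: (593 − 537.6875)² / 537.6875 = 5.6901
χ² = 4.4256 + 5.6901 = 10.1157 ≈ 10.116

10.116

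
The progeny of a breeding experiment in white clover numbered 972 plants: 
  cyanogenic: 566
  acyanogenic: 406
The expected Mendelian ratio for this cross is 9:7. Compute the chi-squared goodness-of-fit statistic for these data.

Expected counts for N = 972 under a 9:7 ratio (total parts = 16):
  cyanogenic: 972 × 9/16 = 546.75
  acyanogenic: 972 × 7/16 = 425.25
χ² = Σ (O − E)² / E
  cyanogenic: (566 − 546.75)² / 546.75 = 0.6778
  acyanogenic: (406 − 425.25)² / 425.25 = 0.8714
χ² = 0.6778 + 0.8714 = 1.5492 ≈ 1.549

1.549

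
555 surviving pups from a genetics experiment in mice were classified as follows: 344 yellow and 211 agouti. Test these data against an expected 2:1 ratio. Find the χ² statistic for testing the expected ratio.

5.481

The 2:1 ratio has 3 parts, so with N = 555 the expected counts are:
  yellow: 555 × 2/3 = 370
  agouti: 555 × 1/3 = 185
χ² = Σ (O − E)² / E
  yellow: (344 − 370)² / 370 = 1.8270
  agouti: (211 − 185)² / 185 = 3.6541
χ² = 1.8270 + 3.6541 = 5.4811 ≈ 5.481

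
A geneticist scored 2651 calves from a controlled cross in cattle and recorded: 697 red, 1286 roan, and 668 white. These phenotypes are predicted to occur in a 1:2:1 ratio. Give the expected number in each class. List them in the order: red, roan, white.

662.75, 1325.5, 662.75

The 1:2:1 ratio has 4 parts, so with N = 2651 the expected counts are:
  red: 2651 × 1/4 = 662.75
  roan: 2651 × 2/4 = 1325.5
  white: 2651 × 1/4 = 662.75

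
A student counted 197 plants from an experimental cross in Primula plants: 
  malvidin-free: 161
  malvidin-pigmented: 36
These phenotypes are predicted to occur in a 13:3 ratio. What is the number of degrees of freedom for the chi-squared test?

1

A goodness-of-fit test with 2 phenotype classes has df = 2 − 1 = 1.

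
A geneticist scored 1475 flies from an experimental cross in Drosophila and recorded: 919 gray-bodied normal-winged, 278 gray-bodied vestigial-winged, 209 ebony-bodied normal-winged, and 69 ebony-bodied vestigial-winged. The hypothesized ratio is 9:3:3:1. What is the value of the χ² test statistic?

31.959

Expected counts for N = 1475 under a 9:3:3:1 ratio (total parts = 16):
  gray-bodied normal-winged: 1475 × 9/16 = 829.6875
  gray-bodied vestigial-winged: 1475 × 3/16 = 276.5625
  ebony-bodied normal-winged: 1475 × 3/16 = 276.5625
  ebony-bodied vestigial-winged: 1475 × 1/16 = 92.1875
χ² = Σ (O − E)² / E
  gray-bodied normal-winged: (919 − 829.6875)² / 829.6875 = 9.6141
  gray-bodied vestigial-winged: (278 − 276.5625)² / 276.5625 = 0.0075
  ebony-bodied normal-winged: (209 − 276.5625)² / 276.5625 = 16.5051
  ebony-bodied vestigial-winged: (69 − 92.1875)² / 92.1875 = 5.8322
χ² = 9.6141 + 0.0075 + 16.5051 + 5.8322 = 31.9589 ≈ 31.959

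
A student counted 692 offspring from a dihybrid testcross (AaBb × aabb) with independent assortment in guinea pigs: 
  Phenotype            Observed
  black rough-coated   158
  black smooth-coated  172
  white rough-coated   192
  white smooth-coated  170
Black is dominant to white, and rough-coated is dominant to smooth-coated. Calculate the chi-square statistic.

3.445

A dihybrid testcross with independent assortment gives a 1:1:1:1 ratio.
Total ratio parts = 4. Expected numbers out of 692:
  black rough-coated: 692 × 1/4 = 173
  black smooth-coated: 692 × 1/4 = 173
  white rough-coated: 692 × 1/4 = 173
  white smooth-coated: 692 × 1/4 = 173
χ² = Σ (O − E)² / E
  black rough-coated: (158 − 173)² / 173 = 1.3006
  black smooth-coated: (172 − 173)² / 173 = 0.0058
  white rough-coated: (192 − 173)² / 173 = 2.0867
  white smooth-coated: (170 − 173)² / 173 = 0.0520
χ² = 1.3006 + 0.0058 + 2.0867 + 0.0520 = 3.4451 ≈ 3.445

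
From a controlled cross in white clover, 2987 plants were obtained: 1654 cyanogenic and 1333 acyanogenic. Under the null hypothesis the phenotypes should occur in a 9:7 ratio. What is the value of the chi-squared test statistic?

Expected counts for N = 2987 under a 9:7 ratio (total parts = 16):
  cyanogenic: 2987 × 9/16 = 1680.1875
  acyanogenic: 2987 × 7/16 = 1306.8125
χ² = Σ (O − E)² / E
  cyanogenic: (1654 − 1680.1875)² / 1680.1875 = 0.4082
  acyanogenic: (1333 − 1306.8125)² / 1306.8125 = 0.5248
χ² = 0.4082 + 0.5248 = 0.933

0.933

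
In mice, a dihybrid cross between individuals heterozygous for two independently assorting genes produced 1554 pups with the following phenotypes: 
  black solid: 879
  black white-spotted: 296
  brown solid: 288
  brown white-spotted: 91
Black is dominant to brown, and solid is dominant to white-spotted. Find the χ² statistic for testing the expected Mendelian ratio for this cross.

0.526

A dihybrid F₂ with independent assortment and complete dominance at both loci gives a 9:3:3:1 phenotypic ratio.
Total ratio parts = 16. Expected numbers out of 1554:
  black solid: 1554 × 9/16 = 874.125
  black white-spotted: 1554 × 3/16 = 291.375
  brown solid: 1554 × 3/16 = 291.375
  brown white-spotted: 1554 × 1/16 = 97.125
χ² = Σ (O − E)² / E
  black solid: (879 − 874.125)² / 874.125 = 0.0272
  black white-spotted: (296 − 291.375)² / 291.375 = 0.0734
  brown solid: (288 − 291.375)² / 291.375 = 0.0391
  brown white-spotted: (91 − 97.125)² / 97.125 = 0.3863
χ² = 0.0272 + 0.0734 + 0.0391 + 0.3863 = 0.526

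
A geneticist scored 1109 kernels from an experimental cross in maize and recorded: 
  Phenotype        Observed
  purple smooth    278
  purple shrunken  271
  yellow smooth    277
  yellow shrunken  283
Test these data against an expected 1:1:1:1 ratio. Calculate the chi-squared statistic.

0.262

Under the 1:1:1:1 hypothesis (Σ ratio = 4, N = 1109):
  purple smooth: 1109 × 1/4 = 277.25
  purple shrunken: 1109 × 1/4 = 277.25
  yellow smooth: 1109 × 1/4 = 277.25
  yellow shrunken: 1109 × 1/4 = 277.25
χ² = Σ (O − E)² / E
  purple smooth: (278 − 277.25)² / 277.25 = 0.0020
  purple shrunken: (271 − 277.25)² / 277.25 = 0.1409
  yellow smooth: (277 − 277.25)² / 277.25 = 0.0002
  yellow shrunken: (283 − 277.25)² / 277.25 = 0.1193
χ² = 0.0020 + 0.1409 + 0.0002 + 0.1193 = 0.2624 ≈ 0.262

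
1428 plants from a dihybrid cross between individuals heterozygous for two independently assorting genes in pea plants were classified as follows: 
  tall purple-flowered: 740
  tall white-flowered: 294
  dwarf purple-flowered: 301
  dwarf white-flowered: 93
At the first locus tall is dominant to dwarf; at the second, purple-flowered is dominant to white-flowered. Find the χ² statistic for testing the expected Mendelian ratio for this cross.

A dihybrid F₂ with independent assortment and complete dominance at both loci gives a 9:3:3:1 phenotypic ratio.
The 9:3:3:1 ratio has 16 parts, so with N = 1428 the expected counts are:
  tall purple-flowered: 1428 × 9/16 = 803.25
  tall white-flowered: 1428 × 3/16 = 267.75
  dwarf purple-flowered: 1428 × 3/16 = 267.75
  dwarf white-flowered: 1428 × 1/16 = 89.25
χ² = Σ (O − E)² / E
  tall purple-flowered: (740 − 803.25)² / 803.25 = 4.9805
  tall white-flowered: (294 − 267.75)² / 267.75 = 2.5735
  dwarf purple-flowered: (301 − 267.75)² / 267.75 = 4.1291
  dwarf white-flowered: (93 − 89.25)² / 89.25 = 0.1576
χ² = 4.9805 + 2.5735 + 4.1291 + 0.1576 = 11.8407 ≈ 11.841

11.841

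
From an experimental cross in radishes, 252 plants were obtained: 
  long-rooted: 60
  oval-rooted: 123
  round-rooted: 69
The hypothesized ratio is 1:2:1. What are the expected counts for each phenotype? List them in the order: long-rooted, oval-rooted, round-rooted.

Expected counts for N = 252 under a 1:2:1 ratio (total parts = 4):
  long-rooted: 252 × 1/4 = 63
  oval-rooted: 252 × 2/4 = 126
  round-rooted: 252 × 1/4 = 63

63, 126, 63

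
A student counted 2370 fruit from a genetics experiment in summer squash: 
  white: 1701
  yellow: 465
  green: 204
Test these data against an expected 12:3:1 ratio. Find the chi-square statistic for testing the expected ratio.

25.327

Under the 12:3:1 hypothesis (Σ ratio = 16, N = 2370):
  white: 2370 × 12/16 = 1777.5
  yellow: 2370 × 3/16 = 444.375
  green: 2370 × 1/16 = 148.125
χ² = Σ (O − E)² / E
  white: (1701 − 1777.5)² / 1777.5 = 3.2924
  yellow: (465 − 444.375)² / 444.375 = 0.9573
  green: (204 − 148.125)² / 148.125 = 21.0769
χ² = 3.2924 + 0.9573 + 21.0769 = 25.3266 ≈ 25.327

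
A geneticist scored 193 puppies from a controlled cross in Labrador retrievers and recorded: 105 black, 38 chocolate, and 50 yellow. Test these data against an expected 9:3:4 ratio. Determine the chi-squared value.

0.271

Total ratio parts = 16. Expected numbers out of 193:
  black: 193 × 9/16 = 108.5625
  chocolate: 193 × 3/16 = 36.1875
  yellow: 193 × 4/16 = 48.25
χ² = Σ (O − E)² / E
  black: (105 − 108.5625)² / 108.5625 = 0.1169
  chocolate: (38 − 36.1875)² / 36.1875 = 0.0908
  yellow: (50 − 48.25)² / 48.25 = 0.0635
χ² = 0.1169 + 0.0908 + 0.0635 = 0.2712 ≈ 0.271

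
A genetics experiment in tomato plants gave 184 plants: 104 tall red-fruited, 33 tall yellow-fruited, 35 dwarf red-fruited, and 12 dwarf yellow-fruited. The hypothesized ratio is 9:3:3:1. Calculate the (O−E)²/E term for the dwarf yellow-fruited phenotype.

Expected counts for N = 184 under a 9:3:3:1 ratio (total parts = 16):
  tall red-fruited: 184 × 9/16 = 103.5
  tall yellow-fruited: 184 × 3/16 = 34.5
  dwarf red-fruited: 184 × 3/16 = 34.5
  dwarf yellow-fruited: 184 × 1/16 = 11.5
Contribution of dwarf yellow-fruited: (12 − 11.5)² / 11.5 = 0.0217

0.022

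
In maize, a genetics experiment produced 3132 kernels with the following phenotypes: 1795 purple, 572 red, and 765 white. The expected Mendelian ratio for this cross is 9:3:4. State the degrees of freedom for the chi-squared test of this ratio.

2

A goodness-of-fit test with 3 phenotype classes has df = 3 − 1 = 2.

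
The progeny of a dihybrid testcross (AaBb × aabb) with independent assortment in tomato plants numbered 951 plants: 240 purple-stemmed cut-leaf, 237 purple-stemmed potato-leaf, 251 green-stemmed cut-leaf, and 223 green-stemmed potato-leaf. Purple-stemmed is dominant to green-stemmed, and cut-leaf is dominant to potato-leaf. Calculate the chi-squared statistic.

1.677

A dihybrid testcross with independent assortment gives a 1:1:1:1 ratio.
The 1:1:1:1 ratio has 4 parts, so with N = 951 the expected counts are:
  purple-stemmed cut-leaf: 951 × 1/4 = 237.75
  purple-stemmed potato-leaf: 951 × 1/4 = 237.75
  green-stemmed cut-leaf: 951 × 1/4 = 237.75
  green-stemmed potato-leaf: 951 × 1/4 = 237.75
χ² = Σ (O − E)² / E
  purple-stemmed cut-leaf: (240 − 237.75)² / 237.75 = 0.0213
  purple-stemmed potato-leaf: (237 − 237.75)² / 237.75 = 0.0024
  green-stemmed cut-leaf: (251 − 237.75)² / 237.75 = 0.7384
  green-stemmed potato-leaf: (223 − 237.75)² / 237.75 = 0.9151
χ² = 0.0213 + 0.0024 + 0.7384 + 0.9151 = 1.6772 ≈ 1.677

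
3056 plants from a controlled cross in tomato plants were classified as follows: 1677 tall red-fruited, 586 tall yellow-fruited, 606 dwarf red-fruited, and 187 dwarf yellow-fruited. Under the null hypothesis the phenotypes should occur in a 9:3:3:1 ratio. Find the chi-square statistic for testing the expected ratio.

3.305

Under the 9:3:3:1 hypothesis (Σ ratio = 16, N = 3056):
  tall red-fruited: 3056 × 9/16 = 1719
  tall yellow-fruited: 3056 × 3/16 = 573
  dwarf red-fruited: 3056 × 3/16 = 573
  dwarf yellow-fruited: 3056 × 1/16 = 191
χ² = Σ (O − E)² / E
  tall red-fruited: (1677 − 1719)² / 1719 = 1.0262
  tall yellow-fruited: (586 − 573)² / 573 = 0.2949
  dwarf red-fruited: (606 − 573)² / 573 = 1.9005
  dwarf yellow-fruited: (187 − 191)² / 191 = 0.0838
χ² = 1.0262 + 0.2949 + 1.9005 + 0.0838 = 3.3054 ≈ 3.305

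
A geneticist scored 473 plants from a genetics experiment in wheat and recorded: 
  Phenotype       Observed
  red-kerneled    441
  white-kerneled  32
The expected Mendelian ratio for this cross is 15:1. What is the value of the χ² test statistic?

0.214

Total ratio parts = 16. Expected numbers out of 473:
  red-kerneled: 473 × 15/16 = 443.4375
  white-kerneled: 473 × 1/16 = 29.5625
χ² = Σ (O − E)² / E
  red-kerneled: (441 − 443.4375)² / 443.4375 = 0.0134
  white-kerneled: (32 − 29.5625)² / 29.5625 = 0.2010
χ² = 0.0134 + 0.2010 = 0.2144 ≈ 0.214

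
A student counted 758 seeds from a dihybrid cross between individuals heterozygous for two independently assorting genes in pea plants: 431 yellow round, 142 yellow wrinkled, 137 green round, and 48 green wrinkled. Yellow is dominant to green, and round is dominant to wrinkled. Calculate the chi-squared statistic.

A dihybrid F₂ with independent assortment and complete dominance at both loci gives a 9:3:3:1 phenotypic ratio.
Total ratio parts = 16. Expected numbers out of 758:
  yellow round: 758 × 9/16 = 426.375
  yellow wrinkled: 758 × 3/16 = 142.125
  green round: 758 × 3/16 = 142.125
  green wrinkled: 758 × 1/16 = 47.375
χ² = Σ (O − E)² / E
  yellow round: (431 − 426.375)² / 426.375 = 0.0502
  yellow wrinkled: (142 − 142.125)² / 142.125 = 0.0001
  green round: (137 − 142.125)² / 142.125 = 0.1848
  green wrinkled: (48 − 47.375)² / 47.375 = 0.0082
χ² = 0.0502 + 0.0001 + 0.1848 + 0.0082 = 0.2433 ≈ 0.243

0.243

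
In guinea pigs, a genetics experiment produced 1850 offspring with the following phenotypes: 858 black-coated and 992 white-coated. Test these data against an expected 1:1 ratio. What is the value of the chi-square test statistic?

9.706

The 1:1 ratio has 2 parts, so with N = 1850 the expected counts are:
  black-coated: 1850 × 1/2 = 925
  white-coated: 1850 × 1/2 = 925
χ² = Σ (O − E)² / E
  black-coated: (858 − 925)² / 925 = 4.8530
  white-coated: (992 − 925)² / 925 = 4.8530
χ² = 4.8530 + 4.8530 = 9.706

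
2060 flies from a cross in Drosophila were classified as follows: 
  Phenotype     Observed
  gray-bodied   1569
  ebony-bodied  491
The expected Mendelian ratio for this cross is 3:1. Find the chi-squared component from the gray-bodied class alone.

0.373

Total ratio parts = 4. Expected numbers out of 2060:
  gray-bodied: 2060 × 3/4 = 1545
  ebony-bodied: 2060 × 1/4 = 515
Contribution of gray-bodied: (1569 − 1545)² / 1545 = 0.3728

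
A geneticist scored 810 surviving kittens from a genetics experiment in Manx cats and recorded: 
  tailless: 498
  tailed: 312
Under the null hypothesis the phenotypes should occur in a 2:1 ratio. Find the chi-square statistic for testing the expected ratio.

9.800

The 2:1 ratio has 3 parts, so with N = 810 the expected counts are:
  tailless: 810 × 2/3 = 540
  tailed: 810 × 1/3 = 270
χ² = Σ (O − E)² / E
  tailless: (498 − 540)² / 540 = 3.2667
  tailed: (312 − 270)² / 270 = 6.5333
χ² = 3.2667 + 6.5333 = 9.800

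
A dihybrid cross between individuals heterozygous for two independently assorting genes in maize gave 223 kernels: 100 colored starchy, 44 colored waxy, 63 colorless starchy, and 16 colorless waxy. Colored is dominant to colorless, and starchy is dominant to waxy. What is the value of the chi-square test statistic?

16.314

A dihybrid F₂ with independent assortment and complete dominance at both loci gives a 9:3:3:1 phenotypic ratio.
Expected counts for N = 223 under a 9:3:3:1 ratio (total parts = 16):
  colored starchy: 223 × 9/16 = 125.4375
  colored waxy: 223 × 3/16 = 41.8125
  colorless starchy: 223 × 3/16 = 41.8125
  colorless waxy: 223 × 1/16 = 13.9375
χ² = Σ (O − E)² / E
  colored starchy: (100 − 125.4375)² / 125.4375 = 5.1585
  colored waxy: (44 − 41.8125)² / 41.8125 = 0.1144
  colorless starchy: (63 − 41.8125)² / 41.8125 = 10.7363
  colorless waxy: (16 − 13.9375)² / 13.9375 = 0.3052
χ² = 5.1585 + 0.1144 + 10.7363 + 0.3052 = 16.3144 ≈ 16.314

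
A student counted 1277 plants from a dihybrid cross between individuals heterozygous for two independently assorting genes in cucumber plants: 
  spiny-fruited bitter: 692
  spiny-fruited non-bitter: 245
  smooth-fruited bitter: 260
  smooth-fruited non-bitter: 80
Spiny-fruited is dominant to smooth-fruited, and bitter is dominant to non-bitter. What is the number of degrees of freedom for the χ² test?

A dihybrid F₂ with independent assortment and complete dominance at both loci gives a 9:3:3:1 phenotypic ratio.
A goodness-of-fit test with 4 phenotype classes has df = 4 − 1 = 3.

3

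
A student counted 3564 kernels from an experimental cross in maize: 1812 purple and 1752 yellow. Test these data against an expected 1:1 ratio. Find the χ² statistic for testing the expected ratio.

1.010

The 1:1 ratio has 2 parts, so with N = 3564 the expected counts are:
  purple: 3564 × 1/2 = 1782
  yellow: 3564 × 1/2 = 1782
χ² = Σ (O − E)² / E
  purple: (1812 − 1782)² / 1782 = 0.5051
  yellow: (1752 − 1782)² / 1782 = 0.5051
χ² = 0.5051 + 0.5051 = 1.0102 ≈ 1.010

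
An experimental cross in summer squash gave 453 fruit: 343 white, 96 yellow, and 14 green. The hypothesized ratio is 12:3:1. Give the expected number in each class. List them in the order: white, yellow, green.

339.75, 84.9375, 28.3125

Total ratio parts = 16. Expected numbers out of 453:
  white: 453 × 12/16 = 339.75
  yellow: 453 × 3/16 = 84.9375
  green: 453 × 1/16 = 28.3125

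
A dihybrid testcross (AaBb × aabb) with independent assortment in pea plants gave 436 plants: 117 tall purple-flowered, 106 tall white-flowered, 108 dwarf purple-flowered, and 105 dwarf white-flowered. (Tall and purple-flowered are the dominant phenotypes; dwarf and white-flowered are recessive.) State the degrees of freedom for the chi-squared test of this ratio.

3

A dihybrid testcross with independent assortment gives a 1:1:1:1 ratio.
A goodness-of-fit test with 4 phenotype classes has df = 4 − 1 = 3.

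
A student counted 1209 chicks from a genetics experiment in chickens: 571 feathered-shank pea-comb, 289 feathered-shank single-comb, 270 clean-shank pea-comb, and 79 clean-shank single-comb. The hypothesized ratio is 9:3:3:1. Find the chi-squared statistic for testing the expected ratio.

Expected counts for N = 1209 under a 9:3:3:1 ratio (total parts = 16):
  feathered-shank pea-comb: 1209 × 9/16 = 680.0625
  feathered-shank single-comb: 1209 × 3/16 = 226.6875
  clean-shank pea-comb: 1209 × 3/16 = 226.6875
  clean-shank single-comb: 1209 × 1/16 = 75.5625
χ² = Σ (O − E)² / E
  feathered-shank pea-comb: (571 − 680.0625)² / 680.0625 = 17.4905
  feathered-shank single-comb: (289 − 226.6875)² / 226.6875 = 17.1286
  clean-shank pea-comb: (270 − 226.6875)² / 226.6875 = 8.2756
  clean-shank single-comb: (79 − 75.5625)² / 75.5625 = 0.1564
χ² = 17.4905 + 17.1286 + 8.2756 + 0.1564 = 43.0511 ≈ 43.051

43.051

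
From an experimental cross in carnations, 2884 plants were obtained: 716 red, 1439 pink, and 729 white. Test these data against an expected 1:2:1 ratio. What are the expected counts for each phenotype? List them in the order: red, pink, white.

The 1:2:1 ratio has 4 parts, so with N = 2884 the expected counts are:
  red: 2884 × 1/4 = 721
  pink: 2884 × 2/4 = 1442
  white: 2884 × 1/4 = 721

721, 1442, 721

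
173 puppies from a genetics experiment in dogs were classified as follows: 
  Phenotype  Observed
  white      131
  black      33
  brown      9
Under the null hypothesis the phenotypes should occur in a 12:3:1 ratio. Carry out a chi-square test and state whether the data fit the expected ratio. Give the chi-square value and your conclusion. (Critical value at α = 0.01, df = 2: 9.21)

Total ratio parts = 16. Expected numbers out of 173:
  white: 173 × 12/16 = 129.75
  black: 173 × 3/16 = 32.4375
  brown: 173 × 1/16 = 10.8125
χ² = Σ (O − E)² / E
  white: (131 − 129.75)² / 129.75 = 0.0120
  black: (33 − 32.4375)² / 32.4375 = 0.0098
  brown: (9 − 10.8125)² / 10.8125 = 0.3038
χ² = 0.0120 + 0.0098 + 0.3038 = 0.3256 ≈ 0.326
Degrees of freedom = 3 − 1 = 2; critical value at α = 0.01 is 9.21.
Since 0.326 < 9.21, we fail to reject the null hypothesis — the data are consistent with the 12:3:1 ratio.

0.326; consistent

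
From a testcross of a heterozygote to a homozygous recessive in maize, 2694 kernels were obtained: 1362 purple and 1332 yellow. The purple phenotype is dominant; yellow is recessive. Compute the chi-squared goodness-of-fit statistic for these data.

A testcross of a heterozygote (Aa × aa) gives a 1:1 phenotypic ratio.
Expected counts for N = 2694 under a 1:1 ratio (total parts = 2):
  purple: 2694 × 1/2 = 1347
  yellow: 2694 × 1/2 = 1347
χ² = Σ (O − E)² / E
  purple: (1362 − 1347)² / 1347 = 0.1670
  yellow: (1332 − 1347)² / 1347 = 0.1670
χ² = 0.1670 + 0.1670 = 0.334

0.334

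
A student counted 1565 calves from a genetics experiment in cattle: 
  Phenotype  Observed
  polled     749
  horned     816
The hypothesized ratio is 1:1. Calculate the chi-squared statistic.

2.868

Expected counts for N = 1565 under a 1:1 ratio (total parts = 2):
  polled: 1565 × 1/2 = 782.5
  horned: 1565 × 1/2 = 782.5
χ² = Σ (O − E)² / E
  polled: (749 − 782.5)² / 782.5 = 1.4342
  horned: (816 − 782.5)² / 782.5 = 1.4342
χ² = 1.4342 + 1.4342 = 2.8684 ≈ 2.868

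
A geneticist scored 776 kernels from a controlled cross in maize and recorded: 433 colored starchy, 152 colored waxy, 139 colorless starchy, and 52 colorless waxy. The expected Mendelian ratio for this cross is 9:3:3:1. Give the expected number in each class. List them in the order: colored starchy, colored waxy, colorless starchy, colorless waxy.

436.5, 145.5, 145.5, 48.5

The 9:3:3:1 ratio has 16 parts, so with N = 776 the expected counts are:
  colored starchy: 776 × 9/16 = 436.5
  colored waxy: 776 × 3/16 = 145.5
  colorless starchy: 776 × 3/16 = 145.5
  colorless waxy: 776 × 1/16 = 48.5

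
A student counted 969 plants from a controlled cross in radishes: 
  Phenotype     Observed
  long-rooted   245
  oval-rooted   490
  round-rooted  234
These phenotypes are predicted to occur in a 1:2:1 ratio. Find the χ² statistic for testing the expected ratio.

0.375

The 1:2:1 ratio has 4 parts, so with N = 969 the expected counts are:
  long-rooted: 969 × 1/4 = 242.25
  oval-rooted: 969 × 2/4 = 484.5
  round-rooted: 969 × 1/4 = 242.25
χ² = Σ (O − E)² / E
  long-rooted: (245 − 242.25)² / 242.25 = 0.0312
  oval-rooted: (490 − 484.5)² / 484.5 = 0.0624
  round-rooted: (234 − 242.25)² / 242.25 = 0.2810
χ² = 0.0312 + 0.0624 + 0.2810 = 0.3746 ≈ 0.375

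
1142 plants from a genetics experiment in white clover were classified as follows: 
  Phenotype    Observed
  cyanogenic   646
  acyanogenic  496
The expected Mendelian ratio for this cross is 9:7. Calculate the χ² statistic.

0.047

Expected counts for N = 1142 under a 9:7 ratio (total parts = 16):
  cyanogenic: 1142 × 9/16 = 642.375
  acyanogenic: 1142 × 7/16 = 499.625
χ² = Σ (O − E)² / E
  cyanogenic: (646 − 642.375)² / 642.375 = 0.0205
  acyanogenic: (496 − 499.625)² / 499.625 = 0.0263
χ² = 0.0205 + 0.0263 = 0.0468 ≈ 0.047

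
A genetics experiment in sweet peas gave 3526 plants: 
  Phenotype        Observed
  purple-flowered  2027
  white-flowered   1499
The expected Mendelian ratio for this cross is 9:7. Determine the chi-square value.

2.193

Expected counts for N = 3526 under a 9:7 ratio (total parts = 16):
  purple-flowered: 3526 × 9/16 = 1983.375
  white-flowered: 3526 × 7/16 = 1542.625
χ² = Σ (O − E)² / E
  purple-flowered: (2027 − 1983.375)² / 1983.375 = 0.9595
  white-flowered: (1499 − 1542.625)² / 1542.625 = 1.2337
χ² = 0.9595 + 1.2337 = 2.1932 ≈ 2.193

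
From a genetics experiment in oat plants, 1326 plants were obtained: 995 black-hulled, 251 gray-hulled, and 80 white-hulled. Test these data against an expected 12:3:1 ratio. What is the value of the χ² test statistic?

0.123

The 12:3:1 ratio has 16 parts, so with N = 1326 the expected counts are:
  black-hulled: 1326 × 12/16 = 994.5
  gray-hulled: 1326 × 3/16 = 248.625
  white-hulled: 1326 × 1/16 = 82.875
χ² = Σ (O − E)² / E
  black-hulled: (995 − 994.5)² / 994.5 = 0.0003
  gray-hulled: (251 − 248.625)² / 248.625 = 0.0227
  white-hulled: (80 − 82.875)² / 82.875 = 0.0997
χ² = 0.0003 + 0.0227 + 0.0997 = 0.1227 ≈ 0.123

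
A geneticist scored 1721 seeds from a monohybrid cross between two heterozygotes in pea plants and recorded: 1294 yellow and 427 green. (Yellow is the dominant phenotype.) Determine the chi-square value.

0.033

For a monohybrid cross between heterozygotes with complete dominance, the expected phenotypic ratio is 3:1.
Total ratio parts = 4. Expected numbers out of 1721:
  yellow: 1721 × 3/4 = 1290.75
  green: 1721 × 1/4 = 430.25
χ² = Σ (O − E)² / E
  yellow: (1294 − 1290.75)² / 1290.75 = 0.0082
  green: (427 − 430.25)² / 430.25 = 0.0245
χ² = 0.0082 + 0.0245 = 0.0327 ≈ 0.033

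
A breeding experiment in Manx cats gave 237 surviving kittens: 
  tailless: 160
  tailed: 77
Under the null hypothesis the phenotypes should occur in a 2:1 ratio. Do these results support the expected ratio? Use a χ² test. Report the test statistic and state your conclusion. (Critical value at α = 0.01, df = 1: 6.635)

Total ratio parts = 3. Expected numbers out of 237:
  tailless: 237 × 2/3 = 158
  tailed: 237 × 1/3 = 79
χ² = Σ (O − E)² / E
  tailless: (160 − 158)² / 158 = 0.0253
  tailed: (77 − 79)² / 79 = 0.0506
χ² = 0.0253 + 0.0506 = 0.0759 ≈ 0.076
Degrees of freedom = 2 − 1 = 1; critical value at α = 0.01 is 6.635.
Since 0.076 < 6.635, we fail to reject the null hypothesis — the data are consistent with the 2:1 ratio.

0.076; consistent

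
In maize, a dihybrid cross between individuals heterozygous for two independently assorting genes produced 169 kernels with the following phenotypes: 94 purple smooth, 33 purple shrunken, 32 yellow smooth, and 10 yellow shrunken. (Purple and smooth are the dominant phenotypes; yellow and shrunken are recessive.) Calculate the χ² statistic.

0.099

A dihybrid F₂ with independent assortment and complete dominance at both loci gives a 9:3:3:1 phenotypic ratio.
Total ratio parts = 16. Expected numbers out of 169:
  purple smooth: 169 × 9/16 = 95.0625
  purple shrunken: 169 × 3/16 = 31.6875
  yellow smooth: 169 × 3/16 = 31.6875
  yellow shrunken: 169 × 1/16 = 10.5625
χ² = Σ (O − E)² / E
  purple smooth: (94 − 95.0625)² / 95.0625 = 0.0119
  purple shrunken: (33 − 31.6875)² / 31.6875 = 0.0544
  yellow smooth: (32 − 31.6875)² / 31.6875 = 0.0031
  yellow shrunken: (10 − 10.5625)² / 10.5625 = 0.0300
χ² = 0.0119 + 0.0544 + 0.0031 + 0.0300 = 0.0994 ≈ 0.099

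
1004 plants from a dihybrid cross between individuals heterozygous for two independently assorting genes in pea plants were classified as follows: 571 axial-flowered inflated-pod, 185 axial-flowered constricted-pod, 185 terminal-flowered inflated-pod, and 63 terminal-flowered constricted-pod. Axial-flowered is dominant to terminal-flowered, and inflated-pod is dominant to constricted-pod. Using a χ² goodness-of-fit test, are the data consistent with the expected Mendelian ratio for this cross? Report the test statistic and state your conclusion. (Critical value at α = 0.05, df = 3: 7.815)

A dihybrid F₂ with independent assortment and complete dominance at both loci gives a 9:3:3:1 phenotypic ratio.
Total ratio parts = 16. Expected numbers out of 1004:
  axial-flowered inflated-pod: 1004 × 9/16 = 564.75
  axial-flowered constricted-pod: 1004 × 3/16 = 188.25
  terminal-flowered inflated-pod: 1004 × 3/16 = 188.25
  terminal-flowered constricted-pod: 1004 × 1/16 = 62.75
χ² = Σ (O − E)² / E
  axial-flowered inflated-pod: (571 − 564.75)² / 564.75 = 0.0692
  axial-flowered constricted-pod: (185 − 188.25)² / 188.25 = 0.0561
  terminal-flowered inflated-pod: (185 − 188.25)² / 188.25 = 0.0561
  terminal-flowered constricted-pod: (63 − 62.75)² / 62.75 = 0.0010
χ² = 0.0692 + 0.0561 + 0.0561 + 0.0010 = 0.1824 ≈ 0.182
Degrees of freedom = 4 − 1 = 3; critical value at α = 0.05 is 7.815.
Since 0.182 < 7.815, we fail to reject the null hypothesis — the data are consistent with the 9:3:3:1 ratio.

0.182; consistent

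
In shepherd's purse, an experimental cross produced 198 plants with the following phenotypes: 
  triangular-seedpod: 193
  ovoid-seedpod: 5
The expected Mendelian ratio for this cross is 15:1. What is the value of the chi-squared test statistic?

Total ratio parts = 16. Expected numbers out of 198:
  triangular-seedpod: 198 × 15/16 = 185.625
  ovoid-seedpod: 198 × 1/16 = 12.375
χ² = Σ (O − E)² / E
  triangular-seedpod: (193 − 185.625)² / 185.625 = 0.2930
  ovoid-seedpod: (5 − 12.375)² / 12.375 = 4.3952
χ² = 0.2930 + 4.3952 = 4.6882 ≈ 4.688

4.688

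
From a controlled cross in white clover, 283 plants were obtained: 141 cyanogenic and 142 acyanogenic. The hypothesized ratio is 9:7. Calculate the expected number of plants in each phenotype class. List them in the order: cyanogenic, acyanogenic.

159.1875, 123.8125

Expected counts for N = 283 under a 9:7 ratio (total parts = 16):
  cyanogenic: 283 × 9/16 = 159.1875
  acyanogenic: 283 × 7/16 = 123.8125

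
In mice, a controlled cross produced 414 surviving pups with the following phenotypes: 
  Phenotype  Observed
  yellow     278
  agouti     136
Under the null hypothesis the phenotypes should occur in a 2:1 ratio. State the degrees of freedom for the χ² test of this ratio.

A goodness-of-fit test with 2 phenotype classes has df = 2 − 1 = 1.

1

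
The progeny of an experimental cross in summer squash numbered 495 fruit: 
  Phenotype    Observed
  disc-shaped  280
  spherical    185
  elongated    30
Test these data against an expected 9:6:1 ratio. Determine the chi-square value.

Expected counts for N = 495 under a 9:6:1 ratio (total parts = 16):
  disc-shaped: 495 × 9/16 = 278.4375
  spherical: 495 × 6/16 = 185.625
  elongated: 495 × 1/16 = 30.9375
χ² = Σ (O − E)² / E
  disc-shaped: (280 − 278.4375)² / 278.4375 = 0.0088
  spherical: (185 − 185.625)² / 185.625 = 0.0021
  elongated: (30 − 30.9375)² / 30.9375 = 0.0284
χ² = 0.0088 + 0.0021 + 0.0284 = 0.0393 ≈ 0.039

0.039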